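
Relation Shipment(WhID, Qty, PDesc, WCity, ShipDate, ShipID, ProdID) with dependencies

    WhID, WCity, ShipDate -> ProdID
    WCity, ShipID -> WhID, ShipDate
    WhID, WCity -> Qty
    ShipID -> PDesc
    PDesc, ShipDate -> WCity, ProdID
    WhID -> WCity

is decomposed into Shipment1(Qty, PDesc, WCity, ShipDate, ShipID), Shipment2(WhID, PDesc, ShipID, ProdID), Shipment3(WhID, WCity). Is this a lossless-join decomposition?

Yes

Chase test. Columns are WhID, Qty, PDesc, WCity, ShipDate, ShipID, ProdID; row i has aⱼ where attribute j ∈ Shipmenti, else bᵢⱼ.
Initial tableau (one row per fragment):
  row 1: b11 a2 a3 a4 a5 a6 b17
  row 2: a1 b22 a3 b24 b25 a6 a7
  row 3: a1 b32 b33 a4 b35 b36 b37
Rows 2 and 3 agree on WhID; apply WhID→WCity and equate their WCity entries.
Rows 1 and 2 agree on WCity, ShipID; apply WCity, ShipID→WhID, ShipDate and equate their WhID, ShipDate entries.
Rows 1 and 2 agree on WhID, WCity; apply WhID, WCity→Qty and equate their Qty entries.
Rows 1 and 3 agree on WhID, WCity; apply WhID, WCity→Qty and equate their Qty entries.
Rows 1 and 2 agree on PDesc, ShipDate; apply PDesc, ShipDate→WCity, ProdID and equate their WCity, ProdID entries.
Row 1 is now all distinguished symbols — the join is lossless.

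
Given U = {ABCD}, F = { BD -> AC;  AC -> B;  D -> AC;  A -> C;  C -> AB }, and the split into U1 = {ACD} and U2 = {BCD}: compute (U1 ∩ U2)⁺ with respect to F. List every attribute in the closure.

U1 ∩ U2 = {CD}.
D → AC applies, adding A
C → AB applies, adding B
Closure: {ABCD}.

ABCD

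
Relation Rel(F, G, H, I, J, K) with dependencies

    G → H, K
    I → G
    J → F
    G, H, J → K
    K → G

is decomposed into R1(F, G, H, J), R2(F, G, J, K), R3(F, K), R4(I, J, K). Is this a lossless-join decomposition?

Yes

Chase test. Columns are F, G, H, I, J, K; row i has aⱼ where attribute j ∈ Ri, else bᵢⱼ.
Initial tableau (one row per fragment):
  row 1: a1 a2 a3 b14 a5 b16
  row 2: a1 a2 b23 b24 a5 a6
  row 3: a1 b32 b33 b34 b35 a6
  row 4: b41 b42 b43 a4 a5 a6
Rows 1 and 2 agree on G; apply G→H, K and equate their H, K entries.
Rows 1 and 4 agree on J; apply J→F and equate their F entries.
Rows 1 and 3 agree on K; apply K→G and equate their G entries.
Rows 1 and 4 agree on K; apply K→G and equate their G entries.
Rows 1 and 3 agree on G; apply G→H, K and equate their H, K entries.
Rows 1 and 4 agree on G; apply G→H, K and equate their H, K entries.
Row 4 is now all distinguished symbols — the join is lossless.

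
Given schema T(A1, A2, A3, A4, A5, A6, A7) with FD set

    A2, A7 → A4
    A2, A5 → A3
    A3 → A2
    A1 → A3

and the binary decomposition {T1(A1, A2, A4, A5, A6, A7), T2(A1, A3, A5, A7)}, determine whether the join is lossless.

Common attributes: T1 ∩ T2 = {A1, A5, A7}.
Closure of {A1, A5, A7}: A1 → A3 applies, adding A3; A3 → A2 applies, adding A2; A2, A7 → A4 applies, adding A4. So (A1, A5, A7)⁺ = {A1, A2, A3, A4, A5, A7}.
This closure contains every attribute of T2, so T1 ∩ T2 → T2. The join is lossless.

Yes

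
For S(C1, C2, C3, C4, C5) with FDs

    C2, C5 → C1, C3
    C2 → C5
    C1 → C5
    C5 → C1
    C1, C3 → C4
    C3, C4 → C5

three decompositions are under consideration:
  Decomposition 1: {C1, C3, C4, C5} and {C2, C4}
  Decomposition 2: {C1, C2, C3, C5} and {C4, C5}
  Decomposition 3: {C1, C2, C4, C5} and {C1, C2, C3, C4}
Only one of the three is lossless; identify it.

Decomposition 1: common = {C4}, closure = {C4} → lossy.
Decomposition 2: common = {C5}, closure = {C1, C5} → lossy.
Decomposition 3: common = {C1, C2, C4}, closure = {C1, C2, C3, C4, C5} → lossless.

Decomposition 3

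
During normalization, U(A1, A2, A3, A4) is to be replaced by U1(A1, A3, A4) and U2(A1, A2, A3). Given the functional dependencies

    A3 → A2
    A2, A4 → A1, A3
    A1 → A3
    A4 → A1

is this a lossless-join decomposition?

Common attributes: U1 ∩ U2 = {A1, A3}.
Closure of {A1, A3}: A3 → A2 applies, adding A2. So (A1, A3)⁺ = {A1, A2, A3}.
This closure contains every attribute of U2, so U1 ∩ U2 → U2. The join is lossless.

Yes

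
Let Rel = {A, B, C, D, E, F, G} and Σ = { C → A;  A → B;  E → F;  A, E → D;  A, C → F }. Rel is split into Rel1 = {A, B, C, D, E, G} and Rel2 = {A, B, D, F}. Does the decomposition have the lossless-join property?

No

Common attributes: Rel1 ∩ Rel2 = {A, B, D}.
No dependency enlarges {A, B, D}, so (A, B, D)⁺ = {A, B, D}.
The closure contains neither all of Rel1 = {A, B, C, D, E, G} nor all of Rel2 = {A, B, D, F}, so the common attributes are not a superkey of either fragment. The join is lossy.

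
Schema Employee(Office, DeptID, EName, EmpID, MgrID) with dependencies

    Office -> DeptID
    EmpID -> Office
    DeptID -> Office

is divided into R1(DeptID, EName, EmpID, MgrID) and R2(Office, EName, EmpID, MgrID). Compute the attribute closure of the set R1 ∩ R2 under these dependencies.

Office, DeptID, EName, EmpID, MgrID

R1 ∩ R2 = {EName, EmpID, MgrID}.
EmpID → Office applies, adding Office
Office → DeptID applies, adding DeptID
Closure: {Office, DeptID, EName, EmpID, MgrID}.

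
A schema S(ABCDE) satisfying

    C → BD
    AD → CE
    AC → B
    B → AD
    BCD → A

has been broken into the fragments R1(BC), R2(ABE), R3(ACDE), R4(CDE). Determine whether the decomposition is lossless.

Yes

Chase test. Columns are ABCDE; row i has aⱼ where attribute j ∈ Ri, else bᵢⱼ.
Initial tableau (one row per fragment):
  row 1: b11 a2 a3 b14 b15
  row 2: a1 a2 b23 b24 a5
  row 3: a1 b32 a3 a4 a5
  row 4: b41 b42 a3 a4 a5
Rows 1 and 3 agree on C; apply C→BD and equate their BD entries.
Rows 1 and 4 agree on C; apply C→BD and equate their BD entries.
Rows 1 and 2 agree on B; apply B→AD and equate their AD entries.
Rows 1 and 4 agree on B; apply B→AD and equate their AD entries.
Rows 1 and 2 agree on AD; apply AD→CE and equate their CE entries.
Row 1 is now all distinguished symbols — the join is lossless.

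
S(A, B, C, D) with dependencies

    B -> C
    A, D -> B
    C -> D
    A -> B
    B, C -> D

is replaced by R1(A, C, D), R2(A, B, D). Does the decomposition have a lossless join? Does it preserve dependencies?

lossless but not dependency-preserving

Lossless test: (A, D)⁺ = {A, B, C, D}, which contains all of one fragment — lossless.
Dependency preservation: the restricted closure of {B} across the fragments never reaches {C}, so B → C cannot be enforced without a join — not preserved.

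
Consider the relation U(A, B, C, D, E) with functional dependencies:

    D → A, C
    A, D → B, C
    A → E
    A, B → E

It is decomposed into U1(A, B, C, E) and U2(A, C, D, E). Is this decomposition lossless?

Common attributes: U1 ∩ U2 = {A, C, E}.
No dependency enlarges {A, C, E}, so (A, C, E)⁺ = {A, C, E}.
The closure contains neither all of U1 = {A, B, C, E} nor all of U2 = {A, C, D, E}, so the common attributes are not a superkey of either fragment. The join is lossy.

No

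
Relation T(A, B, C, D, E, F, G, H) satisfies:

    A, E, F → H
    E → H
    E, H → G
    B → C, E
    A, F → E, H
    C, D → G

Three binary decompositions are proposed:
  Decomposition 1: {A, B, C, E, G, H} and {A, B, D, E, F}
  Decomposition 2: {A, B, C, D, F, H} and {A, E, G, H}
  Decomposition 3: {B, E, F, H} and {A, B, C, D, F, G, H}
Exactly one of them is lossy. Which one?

Decomposition 1: common = {A, B, E}, closure = {A, B, C, E, G, H} → lossless.
Decomposition 2: common = {A, H}, closure = {A, H} → lossy.
Decomposition 3: common = {B, F, H}, closure = {B, C, E, F, G, H} → lossless.

Decomposition 2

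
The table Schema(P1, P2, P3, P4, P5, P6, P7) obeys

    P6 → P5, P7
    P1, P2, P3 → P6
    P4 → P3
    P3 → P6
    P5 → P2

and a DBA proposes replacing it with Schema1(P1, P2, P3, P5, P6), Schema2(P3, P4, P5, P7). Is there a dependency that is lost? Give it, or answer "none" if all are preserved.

Check P6 → P5, P7: no single fragment contains all of {P5, P6, P7}, and the restricted closure of {P6} across the fragments never reaches {P5, P7}.
P1, P2, P3 → P6 is preserved.
P4 → P3 is preserved.
P3 → P6 is preserved.
P5 → P2 is preserved.

P6 → P5, P7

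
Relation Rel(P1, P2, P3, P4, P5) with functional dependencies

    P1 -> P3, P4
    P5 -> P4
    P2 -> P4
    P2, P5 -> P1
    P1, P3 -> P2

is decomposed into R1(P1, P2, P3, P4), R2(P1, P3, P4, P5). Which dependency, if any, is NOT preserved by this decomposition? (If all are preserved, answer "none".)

P2, P5 -> P1

Check P2, P5 → P1: no single fragment contains all of {P1, P2, P5}, and the restricted closure of {P2, P5} across the fragments never reaches {P1}.
P1 → P3, P4 is preserved.
P5 → P4 is preserved.
P2 → P4 is preserved.
P1, P3 → P2 is preserved.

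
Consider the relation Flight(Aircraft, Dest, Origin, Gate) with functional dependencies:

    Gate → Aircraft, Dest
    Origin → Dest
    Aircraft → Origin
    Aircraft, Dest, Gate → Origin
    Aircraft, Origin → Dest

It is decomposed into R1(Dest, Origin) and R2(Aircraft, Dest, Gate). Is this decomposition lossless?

No

Common attributes: R1 ∩ R2 = {Dest}.
No dependency enlarges {Dest}, so (Dest)⁺ = {Dest}.
The closure contains neither all of R1 = {Dest, Origin} nor all of R2 = {Aircraft, Dest, Gate}, so the common attributes are not a superkey of either fragment. The join is lossy.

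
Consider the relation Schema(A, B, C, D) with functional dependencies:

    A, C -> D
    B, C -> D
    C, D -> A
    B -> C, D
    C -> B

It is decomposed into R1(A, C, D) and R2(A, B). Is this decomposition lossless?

Common attributes: R1 ∩ R2 = {A}.
No dependency enlarges {A}, so (A)⁺ = {A}.
The closure contains neither all of R1 = {A, C, D} nor all of R2 = {A, B}, so the common attributes are not a superkey of either fragment. The join is lossy.

No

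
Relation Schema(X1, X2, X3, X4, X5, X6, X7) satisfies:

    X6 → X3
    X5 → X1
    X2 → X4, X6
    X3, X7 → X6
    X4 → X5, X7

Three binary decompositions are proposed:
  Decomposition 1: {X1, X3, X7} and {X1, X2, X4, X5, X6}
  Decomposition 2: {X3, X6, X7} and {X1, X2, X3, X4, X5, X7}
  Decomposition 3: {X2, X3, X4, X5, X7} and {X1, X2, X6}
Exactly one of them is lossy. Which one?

Decomposition 1

Decomposition 1: common = {X1}, closure = {X1} → lossy.
Decomposition 2: common = {X3, X7}, closure = {X3, X6, X7} → lossless.
Decomposition 3: common = {X2}, closure = {X1, X2, X3, X4, X5, X6, X7} → lossless.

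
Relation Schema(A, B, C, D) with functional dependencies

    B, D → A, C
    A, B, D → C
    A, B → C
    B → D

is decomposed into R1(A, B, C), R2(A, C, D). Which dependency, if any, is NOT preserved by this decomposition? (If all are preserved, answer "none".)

B → D

Check B → D: no single fragment contains all of {B, D}, and the restricted closure of {B} across the fragments never reaches {D}.
B, D → A, C is preserved.
A, B, D → C is preserved.
A, B → C is preserved.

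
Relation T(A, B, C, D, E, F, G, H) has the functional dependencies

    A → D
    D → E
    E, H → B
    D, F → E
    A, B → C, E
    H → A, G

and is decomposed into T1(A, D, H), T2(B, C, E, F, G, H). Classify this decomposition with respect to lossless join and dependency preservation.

lossless but not dependency-preserving

Lossless test: (H)⁺ = {A, B, C, D, E, G, H}, which contains all of one fragment — lossless.
Dependency preservation: the restricted closure of {D} across the fragments never reaches {E}, so D → E cannot be enforced without a join — not preserved.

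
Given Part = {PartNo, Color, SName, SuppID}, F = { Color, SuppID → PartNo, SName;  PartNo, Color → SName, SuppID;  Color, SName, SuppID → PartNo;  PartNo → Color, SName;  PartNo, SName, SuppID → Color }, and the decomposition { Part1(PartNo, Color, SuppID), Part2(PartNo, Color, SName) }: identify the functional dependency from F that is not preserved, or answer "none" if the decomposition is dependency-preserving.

Color, SuppID → PartNo, SName: restricted closure across fragments reaches PartNo, SName.
PartNo, Color → SName, SuppID: restricted closure across fragments reaches SName, SuppID.
Color, SName, SuppID → PartNo: restricted closure across fragments reaches PartNo.
PartNo → Color, SName lies within Part2.
PartNo, SName, SuppID → Color: restricted closure across fragments reaches Color.
Every dependency is enforceable on the fragments, so the decomposition is dependency-preserving.

none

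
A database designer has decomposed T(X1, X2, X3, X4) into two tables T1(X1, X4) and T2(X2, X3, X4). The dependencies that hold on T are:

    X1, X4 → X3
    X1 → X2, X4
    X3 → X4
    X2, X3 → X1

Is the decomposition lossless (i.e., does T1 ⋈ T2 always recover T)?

Common attributes: T1 ∩ T2 = {X4}.
No dependency enlarges {X4}, so (X4)⁺ = {X4}.
The closure contains neither all of T1 = {X1, X4} nor all of T2 = {X2, X3, X4}, so the common attributes are not a superkey of either fragment. The join is lossy.

No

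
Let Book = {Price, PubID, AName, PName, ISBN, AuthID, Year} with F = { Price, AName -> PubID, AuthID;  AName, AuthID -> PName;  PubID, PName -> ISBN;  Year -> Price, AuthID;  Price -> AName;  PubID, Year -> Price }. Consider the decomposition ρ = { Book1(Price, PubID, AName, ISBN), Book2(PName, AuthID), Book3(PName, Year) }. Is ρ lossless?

No

Chase test. Columns are Price, PubID, AName, PName, ISBN, AuthID, Year; row i has aⱼ where attribute j ∈ Booki, else bᵢⱼ.
Initial tableau (one row per fragment):
  row 1: a1 a2 a3 b14 a5 b16 b17
  row 2: b21 b22 b23 a4 b25 a6 b27
  row 3: b31 b32 b33 a4 b35 b36 a7
No row becomes fully distinguished — the join is lossy.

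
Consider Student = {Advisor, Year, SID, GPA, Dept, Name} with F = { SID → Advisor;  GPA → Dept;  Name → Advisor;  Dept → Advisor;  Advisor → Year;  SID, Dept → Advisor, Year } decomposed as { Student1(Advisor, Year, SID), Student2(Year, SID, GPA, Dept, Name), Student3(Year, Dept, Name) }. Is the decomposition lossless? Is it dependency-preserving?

Lossless test (chase): Rows 1 and 2 agree on SID; apply SID→Advisor and equate their Advisor entries. Rows 2 and 3 agree on Name; apply Name→Advisor and equate their Advisor entries. Row 2 is now all distinguished symbols — the join is lossless.
Dependency preservation: the restricted closure of {Name} across the fragments never reaches {Advisor}, so Name → Advisor cannot be enforced without a join — not preserved.

lossless but not dependency-preserving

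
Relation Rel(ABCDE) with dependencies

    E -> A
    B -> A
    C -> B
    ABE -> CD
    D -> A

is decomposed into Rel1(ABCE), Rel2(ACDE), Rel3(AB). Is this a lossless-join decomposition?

Yes

Chase test. Columns are ABCDE; row i has aⱼ where attribute j ∈ Reli, else bᵢⱼ.
Initial tableau (one row per fragment):
  row 1: a1 a2 a3 b14 a5
  row 2: a1 b22 a3 a4 a5
  row 3: a1 a2 b33 b34 b35
Rows 1 and 2 agree on C; apply C→B and equate their B entries.
Rows 1 and 2 agree on ABE; apply ABE→CD and equate their CD entries.
Row 1 is now all distinguished symbols — the join is lossless.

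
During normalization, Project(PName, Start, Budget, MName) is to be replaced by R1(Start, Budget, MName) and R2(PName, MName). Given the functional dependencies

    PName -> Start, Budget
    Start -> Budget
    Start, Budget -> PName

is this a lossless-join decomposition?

Common attributes: R1 ∩ R2 = {MName}.
No dependency enlarges {MName}, so (MName)⁺ = {MName}.
The closure contains neither all of R1 = {Start, Budget, MName} nor all of R2 = {PName, MName}, so the common attributes are not a superkey of either fragment. The join is lossy.

No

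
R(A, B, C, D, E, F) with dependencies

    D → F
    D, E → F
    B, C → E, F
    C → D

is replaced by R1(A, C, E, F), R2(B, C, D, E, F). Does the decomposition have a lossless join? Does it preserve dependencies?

lossy but dependency-preserving

Lossless test: (C, E, F)⁺ = {C, D, E, F}, which is a superkey of neither fragment — lossy.
Dependency preservation: every FD's attributes lie within a single fragment, so each can be enforced locally — preserved.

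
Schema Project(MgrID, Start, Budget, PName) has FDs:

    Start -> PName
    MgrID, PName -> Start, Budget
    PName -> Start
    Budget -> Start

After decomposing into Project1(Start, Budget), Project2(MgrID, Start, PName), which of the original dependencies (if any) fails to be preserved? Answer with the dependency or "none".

MgrID, PName -> Start, Budget

Check MgrID, PName → Start, Budget: no single fragment contains all of {MgrID, Start, Budget, PName}, and the restricted closure of {MgrID, PName} across the fragments never reaches {Start, Budget}.
Start → PName is preserved.
PName → Start is preserved.
Budget → Start is preserved.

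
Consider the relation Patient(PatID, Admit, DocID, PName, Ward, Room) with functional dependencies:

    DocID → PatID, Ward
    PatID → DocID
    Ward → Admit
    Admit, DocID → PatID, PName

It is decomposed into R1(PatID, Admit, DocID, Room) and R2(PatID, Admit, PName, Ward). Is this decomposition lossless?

Common attributes: R1 ∩ R2 = {PatID, Admit}.
Closure of {PatID, Admit}: PatID → DocID applies, adding DocID; Admit, DocID → PatID, PName applies, adding PName; DocID → PatID, Ward applies, adding Ward. So (PatID, Admit)⁺ = {PatID, Admit, DocID, PName, Ward}.
This closure contains every attribute of R2, so R1 ∩ R2 → R2. The join is lossless.

Yes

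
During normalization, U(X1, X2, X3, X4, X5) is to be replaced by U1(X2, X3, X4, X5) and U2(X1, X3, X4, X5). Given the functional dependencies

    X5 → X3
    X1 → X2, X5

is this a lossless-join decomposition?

Common attributes: U1 ∩ U2 = {X3, X4, X5}.
No dependency enlarges {X3, X4, X5}, so (X3, X4, X5)⁺ = {X3, X4, X5}.
The closure contains neither all of U1 = {X2, X3, X4, X5} nor all of U2 = {X1, X3, X4, X5}, so the common attributes are not a superkey of either fragment. The join is lossy.

No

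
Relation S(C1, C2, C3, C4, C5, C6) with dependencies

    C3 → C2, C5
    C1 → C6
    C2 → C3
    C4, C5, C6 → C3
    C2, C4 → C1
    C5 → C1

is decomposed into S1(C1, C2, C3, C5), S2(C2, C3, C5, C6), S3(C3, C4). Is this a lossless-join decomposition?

Yes

Chase test. Columns are C1, C2, C3, C4, C5, C6; row i has aⱼ where attribute j ∈ Si, else bᵢⱼ.
Initial tableau (one row per fragment):
  row 1: a1 a2 a3 b14 a5 b16
  row 2: b21 a2 a3 b24 a5 a6
  row 3: b31 b32 a3 a4 b35 b36
Rows 1 and 3 agree on C3; apply C3→C2, C5 and equate their C2, C5 entries.
Rows 1 and 2 agree on C5; apply C5→C1 and equate their C1 entries.
Rows 1 and 3 agree on C5; apply C5→C1 and equate their C1 entries.
Rows 1 and 2 agree on C1; apply C1→C6 and equate their C6 entries.
Rows 1 and 3 agree on C1; apply C1→C6 and equate their C6 entries.
Row 3 is now all distinguished symbols — the join is lossless.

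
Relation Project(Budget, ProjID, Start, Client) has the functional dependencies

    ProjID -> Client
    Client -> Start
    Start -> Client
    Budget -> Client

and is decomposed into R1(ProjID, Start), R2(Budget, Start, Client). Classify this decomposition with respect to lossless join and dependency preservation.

lossy but dependency-preserving

Lossless test: (Start)⁺ = {Start, Client}, which is a superkey of neither fragment — lossy.
Dependency preservation: ProjID → Client is not contained in any single fragment, but the restricted closure of its left-hand side across the fragments still reaches the right-hand side; the remaining FDs each lie inside some fragment. All dependencies are preserved.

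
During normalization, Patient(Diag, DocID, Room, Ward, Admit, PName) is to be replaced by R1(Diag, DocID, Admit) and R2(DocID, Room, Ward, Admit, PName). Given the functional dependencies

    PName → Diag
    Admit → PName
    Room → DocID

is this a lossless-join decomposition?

Common attributes: R1 ∩ R2 = {DocID, Admit}.
Closure of {DocID, Admit}: Admit → PName applies, adding PName; PName → Diag applies, adding Diag. So (DocID, Admit)⁺ = {Diag, DocID, Admit, PName}.
This closure contains every attribute of R1, so R1 ∩ R2 → R1. The join is lossless.

Yes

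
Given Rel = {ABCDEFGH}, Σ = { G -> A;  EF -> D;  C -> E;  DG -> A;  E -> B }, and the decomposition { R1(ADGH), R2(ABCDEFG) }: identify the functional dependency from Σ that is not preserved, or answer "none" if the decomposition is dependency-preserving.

G → A lies within R1.
EF → D lies within R2.
C → E lies within R2.
DG → A lies within R1.
E → B lies within R2.
Every dependency is enforceable on the fragments, so the decomposition is dependency-preserving.

none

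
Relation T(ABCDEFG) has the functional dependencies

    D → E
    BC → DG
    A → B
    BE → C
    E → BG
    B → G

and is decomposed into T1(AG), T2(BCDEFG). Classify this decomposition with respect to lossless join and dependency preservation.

Lossless test: (G)⁺ = {G}, which is a superkey of neither fragment — lossy.
Dependency preservation: the restricted closure of {A} across the fragments never reaches {B}, so A → B cannot be enforced without a join — not preserved.

lossy and not dependency-preserving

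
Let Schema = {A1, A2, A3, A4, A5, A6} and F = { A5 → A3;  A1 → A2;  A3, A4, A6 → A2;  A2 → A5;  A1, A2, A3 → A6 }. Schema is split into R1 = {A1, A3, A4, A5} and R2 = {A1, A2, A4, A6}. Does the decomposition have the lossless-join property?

Yes

Common attributes: R1 ∩ R2 = {A1, A4}.
Closure of {A1, A4}: A1 → A2 applies, adding A2; A2 → A5 applies, adding A5; A5 → A3 applies, adding A3; A1, A2, A3 → A6 applies, adding A6. So (A1, A4)⁺ = {A1, A2, A3, A4, A5, A6}.
This closure contains every attribute of R1, so R1 ∩ R2 → R1. The join is lossless.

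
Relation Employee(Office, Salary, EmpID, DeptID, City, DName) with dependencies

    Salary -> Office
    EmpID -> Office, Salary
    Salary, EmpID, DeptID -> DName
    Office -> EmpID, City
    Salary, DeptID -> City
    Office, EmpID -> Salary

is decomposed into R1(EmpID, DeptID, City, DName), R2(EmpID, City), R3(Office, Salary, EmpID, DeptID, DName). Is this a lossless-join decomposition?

Chase test. Columns are Office, Salary, EmpID, DeptID, City, DName; row i has aⱼ where attribute j ∈ Ri, else bᵢⱼ.
Initial tableau (one row per fragment):
  row 1: b11 b12 a3 a4 a5 a6
  row 2: b21 b22 a3 b24 a5 b26
  row 3: a1 a2 a3 a4 b35 a6
Rows 1 and 2 agree on EmpID; apply EmpID→Office, Salary and equate their Office, Salary entries.
Rows 1 and 3 agree on EmpID; apply EmpID→Office, Salary and equate their Office, Salary entries.
Rows 1 and 3 agree on Office; apply Office→EmpID, City and equate their EmpID, City entries.
Row 1 is now all distinguished symbols — the join is lossless.

Yes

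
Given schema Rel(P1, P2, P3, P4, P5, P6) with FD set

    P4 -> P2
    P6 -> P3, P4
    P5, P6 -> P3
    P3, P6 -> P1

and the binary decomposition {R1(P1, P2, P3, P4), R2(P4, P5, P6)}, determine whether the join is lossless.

No

Common attributes: R1 ∩ R2 = {P4}.
Closure of {P4}: P4 → P2 applies, adding P2. So (P4)⁺ = {P2, P4}.
The closure contains neither all of R1 = {P1, P2, P3, P4} nor all of R2 = {P4, P5, P6}, so the common attributes are not a superkey of either fragment. The join is lossy.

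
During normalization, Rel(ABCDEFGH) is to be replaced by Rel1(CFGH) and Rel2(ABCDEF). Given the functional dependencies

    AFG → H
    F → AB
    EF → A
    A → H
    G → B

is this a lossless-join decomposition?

Common attributes: Rel1 ∩ Rel2 = {CF}.
Closure of {CF}: F → AB applies, adding AB; A → H applies, adding H. So (CF)⁺ = {ABCFH}.
The closure contains neither all of Rel1 = {CFGH} nor all of Rel2 = {ABCDEF}, so the common attributes are not a superkey of either fragment. The join is lossy.

No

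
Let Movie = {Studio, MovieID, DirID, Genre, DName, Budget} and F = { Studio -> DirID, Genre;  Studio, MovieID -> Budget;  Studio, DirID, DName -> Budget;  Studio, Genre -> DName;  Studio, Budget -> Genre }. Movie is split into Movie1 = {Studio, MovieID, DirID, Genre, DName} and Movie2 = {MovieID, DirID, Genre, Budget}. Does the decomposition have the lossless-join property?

Common attributes: Movie1 ∩ Movie2 = {MovieID, DirID, Genre}.
No dependency enlarges {MovieID, DirID, Genre}, so (MovieID, DirID, Genre)⁺ = {MovieID, DirID, Genre}.
The closure contains neither all of Movie1 = {Studio, MovieID, DirID, Genre, DName} nor all of Movie2 = {MovieID, DirID, Genre, Budget}, so the common attributes are not a superkey of either fragment. The join is lossy.

No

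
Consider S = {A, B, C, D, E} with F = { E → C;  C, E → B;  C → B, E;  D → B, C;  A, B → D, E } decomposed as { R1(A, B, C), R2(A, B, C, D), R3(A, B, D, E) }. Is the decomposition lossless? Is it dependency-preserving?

Lossless test (chase): Rows 1 and 2 agree on C; apply C→B, E and equate their B, E entries. Rows 2 and 3 agree on D; apply D→B, C and equate their B, C entries. Rows 1 and 2 agree on A, B; apply A, B→D, E and equate their D, E entries. Rows 1 and 3 agree on A, B; apply A, B→D, E and equate their D, E entries. Row 1 is now all distinguished symbols — the join is lossless.
Dependency preservation: the restricted closure of {E} across the fragments never reaches {C}, so E → C cannot be enforced without a join — not preserved.

lossless but not dependency-preserving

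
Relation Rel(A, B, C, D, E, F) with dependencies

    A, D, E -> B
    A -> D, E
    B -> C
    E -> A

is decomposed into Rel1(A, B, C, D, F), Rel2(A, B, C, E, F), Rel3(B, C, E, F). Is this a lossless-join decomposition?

Yes

Chase test. Columns are A, B, C, D, E, F; row i has aⱼ where attribute j ∈ Reli, else bᵢⱼ.
Initial tableau (one row per fragment):
  row 1: a1 a2 a3 a4 b15 a6
  row 2: a1 a2 a3 b24 a5 a6
  row 3: b31 a2 a3 b34 a5 a6
Rows 1 and 2 agree on A; apply A→D, E and equate their D, E entries.
Rows 1 and 3 agree on E; apply E→A and equate their A entries.
Rows 1 and 3 agree on A; apply A→D, E and equate their D, E entries.
Row 1 is now all distinguished symbols — the join is lossless.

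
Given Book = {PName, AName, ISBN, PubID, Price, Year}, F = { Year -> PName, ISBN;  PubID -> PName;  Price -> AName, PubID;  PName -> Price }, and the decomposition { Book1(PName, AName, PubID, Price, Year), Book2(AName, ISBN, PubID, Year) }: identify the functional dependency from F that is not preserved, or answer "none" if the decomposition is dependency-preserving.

Year → PName, ISBN: restricted closure across fragments reaches PName, ISBN.
PubID → PName lies within Book1.
Price → AName, PubID lies within Book1.
PName → Price lies within Book1.
Every dependency is enforceable on the fragments, so the decomposition is dependency-preserving.

none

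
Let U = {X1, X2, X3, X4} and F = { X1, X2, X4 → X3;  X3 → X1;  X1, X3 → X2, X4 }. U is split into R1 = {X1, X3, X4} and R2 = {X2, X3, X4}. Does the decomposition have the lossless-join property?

Yes

Common attributes: R1 ∩ R2 = {X3, X4}.
Closure of {X3, X4}: X3 → X1 applies, adding X1; X1, X3 → X2, X4 applies, adding X2. So (X3, X4)⁺ = {X1, X2, X3, X4}.
This closure contains every attribute of R1, so R1 ∩ R2 → R1. The join is lossless.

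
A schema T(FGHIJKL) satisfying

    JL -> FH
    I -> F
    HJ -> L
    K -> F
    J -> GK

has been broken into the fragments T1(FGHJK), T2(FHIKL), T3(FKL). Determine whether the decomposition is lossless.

No

Chase test. Columns are FGHIJKL; row i has aⱼ where attribute j ∈ Ti, else bᵢⱼ.
Initial tableau (one row per fragment):
  row 1: a1 a2 a3 b14 a5 a6 b17
  row 2: a1 b22 a3 a4 b25 a6 a7
  row 3: a1 b32 b33 b34 b35 a6 a7
No row becomes fully distinguished — the join is lossy.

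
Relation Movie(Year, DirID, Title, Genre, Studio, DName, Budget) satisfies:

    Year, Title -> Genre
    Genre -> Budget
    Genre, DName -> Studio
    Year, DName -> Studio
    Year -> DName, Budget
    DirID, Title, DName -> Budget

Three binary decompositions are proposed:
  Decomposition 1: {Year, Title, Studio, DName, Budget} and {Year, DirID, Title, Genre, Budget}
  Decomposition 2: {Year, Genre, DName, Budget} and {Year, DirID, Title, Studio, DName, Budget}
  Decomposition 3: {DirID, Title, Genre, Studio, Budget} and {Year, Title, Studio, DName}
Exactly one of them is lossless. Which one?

Decomposition 1: common = {Year, Title, Budget}, closure = {Year, Title, Genre, Studio, DName, Budget} → lossless.
Decomposition 2: common = {Year, DName, Budget}, closure = {Year, Studio, DName, Budget} → lossy.
Decomposition 3: common = {Title, Studio}, closure = {Title, Studio} → lossy.

Decomposition 1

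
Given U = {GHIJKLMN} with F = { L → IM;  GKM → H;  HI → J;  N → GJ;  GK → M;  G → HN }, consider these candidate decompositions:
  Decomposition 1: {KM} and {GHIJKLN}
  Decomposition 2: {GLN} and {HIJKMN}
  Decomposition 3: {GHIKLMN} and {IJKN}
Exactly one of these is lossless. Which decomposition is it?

Decomposition 3

Decomposition 1: common = {K}, closure = {K} → lossy.
Decomposition 2: common = {N}, closure = {GHJN} → lossy.
Decomposition 3: common = {IKN}, closure = {GHIJKMN} → lossless.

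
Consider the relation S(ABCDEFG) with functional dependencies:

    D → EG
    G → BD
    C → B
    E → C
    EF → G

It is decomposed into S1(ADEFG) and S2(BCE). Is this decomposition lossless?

Common attributes: S1 ∩ S2 = {E}.
Closure of {E}: E → C applies, adding C; C → B applies, adding B. So (E)⁺ = {BCE}.
This closure contains every attribute of S2, so S1 ∩ S2 → S2. The join is lossless.

Yes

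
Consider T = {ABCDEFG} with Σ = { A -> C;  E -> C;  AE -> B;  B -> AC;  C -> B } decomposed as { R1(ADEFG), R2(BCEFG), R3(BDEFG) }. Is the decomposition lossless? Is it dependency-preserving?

Lossless test (chase): Rows 1 and 2 agree on E; apply E→C and equate their C entries. Rows 1 and 3 agree on E; apply E→C and equate their C entries. Rows 2 and 3 agree on B; apply B→AC and equate their AC entries. Rows 1 and 2 agree on C; apply C→B and equate their B entries. Rows 1 and 2 agree on B; apply B→AC and equate their AC entries. Row 1 is now all distinguished symbols — the join is lossless.
Dependency preservation: the restricted closure of {A} across the fragments never reaches {C}, so A → C cannot be enforced without a join — not preserved.

lossless but not dependency-preserving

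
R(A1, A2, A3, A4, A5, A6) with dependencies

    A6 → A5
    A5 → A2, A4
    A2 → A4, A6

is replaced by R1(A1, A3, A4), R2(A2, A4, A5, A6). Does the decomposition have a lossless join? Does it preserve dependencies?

Lossless test: (A4)⁺ = {A4}, which is a superkey of neither fragment — lossy.
Dependency preservation: every FD's attributes lie within a single fragment, so each can be enforced locally — preserved.

lossy but dependency-preserving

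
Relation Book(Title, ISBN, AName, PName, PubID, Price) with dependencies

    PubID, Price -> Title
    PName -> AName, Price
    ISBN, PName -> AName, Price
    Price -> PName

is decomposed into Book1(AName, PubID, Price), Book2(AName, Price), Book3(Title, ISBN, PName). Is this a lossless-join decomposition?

Chase test. Columns are Title, ISBN, AName, PName, PubID, Price; row i has aⱼ where attribute j ∈ Booki, else bᵢⱼ.
Initial tableau (one row per fragment):
  row 1: b11 b12 a3 b14 a5 a6
  row 2: b21 b22 a3 b24 b25 a6
  row 3: a1 a2 b33 a4 b35 b36
Rows 1 and 2 agree on Price; apply Price→PName and equate their PName entries.
No row becomes fully distinguished — the join is lossy.

No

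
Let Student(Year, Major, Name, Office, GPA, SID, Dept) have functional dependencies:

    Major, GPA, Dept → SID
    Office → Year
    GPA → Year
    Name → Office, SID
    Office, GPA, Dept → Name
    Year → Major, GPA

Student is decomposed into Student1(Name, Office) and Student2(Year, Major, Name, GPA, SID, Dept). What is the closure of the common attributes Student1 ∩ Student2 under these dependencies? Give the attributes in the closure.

Student1 ∩ Student2 = {Name}.
Name → Office, SID applies, adding Office, SID
Office → Year applies, adding Year
Year → Major, GPA applies, adding Major, GPA
Closure: {Year, Major, Name, Office, GPA, SID}.

Year, Major, Name, Office, GPA, SID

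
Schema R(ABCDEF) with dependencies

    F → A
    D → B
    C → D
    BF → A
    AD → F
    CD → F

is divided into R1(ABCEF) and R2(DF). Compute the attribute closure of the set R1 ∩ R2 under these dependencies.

AF

R1 ∩ R2 = {F}.
F → A applies, adding A
Closure: {AF}.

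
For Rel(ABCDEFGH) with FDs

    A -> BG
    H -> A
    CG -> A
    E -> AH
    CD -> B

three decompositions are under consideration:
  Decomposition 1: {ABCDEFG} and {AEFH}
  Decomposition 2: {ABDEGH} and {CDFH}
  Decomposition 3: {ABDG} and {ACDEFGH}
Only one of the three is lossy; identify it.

Decomposition 2

Decomposition 1: common = {AEF}, closure = {ABEFGH} → lossless.
Decomposition 2: common = {DH}, closure = {ABDGH} → lossy.
Decomposition 3: common = {ADG}, closure = {ABDG} → lossless.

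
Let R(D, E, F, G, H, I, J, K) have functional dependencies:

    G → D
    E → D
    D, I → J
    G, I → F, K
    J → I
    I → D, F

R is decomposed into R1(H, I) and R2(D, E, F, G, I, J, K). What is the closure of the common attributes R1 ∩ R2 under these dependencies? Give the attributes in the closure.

D, F, I, J

R1 ∩ R2 = {I}.
I → D, F applies, adding D, F
D, I → J applies, adding J
Closure: {D, F, I, J}.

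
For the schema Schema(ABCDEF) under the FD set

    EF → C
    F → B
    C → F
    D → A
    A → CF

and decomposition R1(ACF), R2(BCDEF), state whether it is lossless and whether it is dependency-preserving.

Lossless test: (CF)⁺ = {BCF}, which is a superkey of neither fragment — lossy.
Dependency preservation: the restricted closure of {D} across the fragments never reaches {A}, so D → A cannot be enforced without a join — not preserved.

lossy and not dependency-preserving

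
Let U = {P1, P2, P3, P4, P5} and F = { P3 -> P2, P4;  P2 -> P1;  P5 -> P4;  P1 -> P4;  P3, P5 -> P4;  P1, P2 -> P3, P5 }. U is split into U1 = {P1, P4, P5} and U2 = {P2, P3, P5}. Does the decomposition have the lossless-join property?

Common attributes: U1 ∩ U2 = {P5}.
Closure of {P5}: P5 → P4 applies, adding P4. So (P5)⁺ = {P4, P5}.
The closure contains neither all of U1 = {P1, P4, P5} nor all of U2 = {P2, P3, P5}, so the common attributes are not a superkey of either fragment. The join is lossy.

No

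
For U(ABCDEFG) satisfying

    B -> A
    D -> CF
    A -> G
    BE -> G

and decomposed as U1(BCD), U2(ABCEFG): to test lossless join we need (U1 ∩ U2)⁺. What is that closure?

U1 ∩ U2 = {BC}.
B → A applies, adding A
A → G applies, adding G
Closure: {ABCG}.

ABCG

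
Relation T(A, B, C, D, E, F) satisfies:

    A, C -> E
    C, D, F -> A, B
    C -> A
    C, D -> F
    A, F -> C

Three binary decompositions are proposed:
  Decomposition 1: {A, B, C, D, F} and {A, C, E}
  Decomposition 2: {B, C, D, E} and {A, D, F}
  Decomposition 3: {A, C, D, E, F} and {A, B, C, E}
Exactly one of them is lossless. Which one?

Decomposition 1

Decomposition 1: common = {A, C}, closure = {A, C, E} → lossless.
Decomposition 2: common = {D}, closure = {D} → lossy.
Decomposition 3: common = {A, C, E}, closure = {A, C, E} → lossy.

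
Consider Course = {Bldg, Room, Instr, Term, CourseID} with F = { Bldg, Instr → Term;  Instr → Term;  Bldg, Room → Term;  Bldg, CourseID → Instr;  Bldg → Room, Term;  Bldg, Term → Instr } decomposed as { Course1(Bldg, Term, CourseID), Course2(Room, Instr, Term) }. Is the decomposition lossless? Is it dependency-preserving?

lossy and not dependency-preserving

Lossless test: (Term)⁺ = {Term}, which is a superkey of neither fragment — lossy.
Dependency preservation: the restricted closure of {Bldg, CourseID} across the fragments never reaches {Instr}, so Bldg, CourseID → Instr cannot be enforced without a join — not preserved.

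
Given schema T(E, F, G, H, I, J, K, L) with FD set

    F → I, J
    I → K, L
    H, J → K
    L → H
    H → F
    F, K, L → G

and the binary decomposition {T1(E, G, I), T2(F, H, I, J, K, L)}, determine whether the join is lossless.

Yes

Common attributes: T1 ∩ T2 = {I}.
Closure of {I}: I → K, L applies, adding K, L; L → H applies, adding H; H → F applies, adding F; F, K, L → G applies, adding G; F → I, J applies, adding J. So (I)⁺ = {F, G, H, I, J, K, L}.
This closure contains every attribute of T2, so T1 ∩ T2 → T2. The join is lossless.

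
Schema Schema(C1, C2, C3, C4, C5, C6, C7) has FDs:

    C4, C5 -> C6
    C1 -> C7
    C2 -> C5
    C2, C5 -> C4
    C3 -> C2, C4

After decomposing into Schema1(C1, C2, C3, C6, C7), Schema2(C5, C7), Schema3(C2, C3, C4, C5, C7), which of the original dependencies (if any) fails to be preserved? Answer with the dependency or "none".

Check C4, C5 → C6: no single fragment contains all of {C4, C5, C6}, and the restricted closure of {C4, C5} across the fragments never reaches {C6}.
C1 → C7 is preserved.
C2 → C5 is preserved.
C2, C5 → C4 is preserved.
C3 → C2, C4 is preserved.

C4, C5 -> C6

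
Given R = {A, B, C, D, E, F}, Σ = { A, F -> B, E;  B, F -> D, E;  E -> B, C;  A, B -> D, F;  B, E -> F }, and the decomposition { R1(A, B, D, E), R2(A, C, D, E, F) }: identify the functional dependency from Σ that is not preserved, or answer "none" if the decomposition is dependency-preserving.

B, F -> D, E

Check B, F → D, E: no single fragment contains all of {B, D, E, F}, and the restricted closure of {B, F} across the fragments never reaches {D, E}.
A, F → B, E is preserved.
E → B, C is preserved.
A, B → D, F is preserved.
B, E → F is preserved.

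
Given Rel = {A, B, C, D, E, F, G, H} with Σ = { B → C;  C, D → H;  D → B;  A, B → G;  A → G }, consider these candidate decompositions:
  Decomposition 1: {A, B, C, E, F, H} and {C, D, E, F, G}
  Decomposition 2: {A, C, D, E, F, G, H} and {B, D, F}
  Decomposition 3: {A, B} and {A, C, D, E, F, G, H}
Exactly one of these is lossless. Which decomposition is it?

Decomposition 2

Decomposition 1: common = {C, E, F}, closure = {C, E, F} → lossy.
Decomposition 2: common = {D, F}, closure = {B, C, D, F, H} → lossless.
Decomposition 3: common = {A}, closure = {A, G} → lossy.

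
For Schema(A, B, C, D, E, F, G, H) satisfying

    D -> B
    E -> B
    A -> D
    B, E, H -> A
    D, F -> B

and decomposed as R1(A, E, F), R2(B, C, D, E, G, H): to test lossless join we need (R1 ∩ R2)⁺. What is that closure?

R1 ∩ R2 = {E}.
E → B applies, adding B
Closure: {B, E}.

B, E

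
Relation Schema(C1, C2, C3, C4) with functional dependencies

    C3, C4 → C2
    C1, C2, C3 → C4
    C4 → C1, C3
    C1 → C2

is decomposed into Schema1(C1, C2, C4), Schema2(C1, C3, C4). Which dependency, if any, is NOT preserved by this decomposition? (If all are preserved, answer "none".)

none

C3, C4 → C2: restricted closure across fragments reaches C2.
C1, C2, C3 → C4: restricted closure across fragments reaches C4.
C4 → C1, C3 lies within Schema2.
C1 → C2 lies within Schema1.
Every dependency is enforceable on the fragments, so the decomposition is dependency-preserving.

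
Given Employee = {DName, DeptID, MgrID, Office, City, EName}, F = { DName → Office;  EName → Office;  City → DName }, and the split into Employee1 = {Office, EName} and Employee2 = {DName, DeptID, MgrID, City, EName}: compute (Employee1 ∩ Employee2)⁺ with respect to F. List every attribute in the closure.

Office, EName

Employee1 ∩ Employee2 = {EName}.
EName → Office applies, adding Office
Closure: {Office, EName}.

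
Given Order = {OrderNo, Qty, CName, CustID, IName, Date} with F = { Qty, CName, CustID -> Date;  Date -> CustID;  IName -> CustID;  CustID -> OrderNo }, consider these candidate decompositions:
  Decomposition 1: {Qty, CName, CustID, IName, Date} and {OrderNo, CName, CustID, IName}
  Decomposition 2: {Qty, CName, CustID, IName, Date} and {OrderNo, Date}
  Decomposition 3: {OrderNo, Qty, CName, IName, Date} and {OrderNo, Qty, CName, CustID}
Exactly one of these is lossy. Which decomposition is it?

Decomposition 3

Decomposition 1: common = {CName, CustID, IName}, closure = {OrderNo, CName, CustID, IName} → lossless.
Decomposition 2: common = {Date}, closure = {OrderNo, CustID, Date} → lossless.
Decomposition 3: common = {OrderNo, Qty, CName}, closure = {OrderNo, Qty, CName} → lossy.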